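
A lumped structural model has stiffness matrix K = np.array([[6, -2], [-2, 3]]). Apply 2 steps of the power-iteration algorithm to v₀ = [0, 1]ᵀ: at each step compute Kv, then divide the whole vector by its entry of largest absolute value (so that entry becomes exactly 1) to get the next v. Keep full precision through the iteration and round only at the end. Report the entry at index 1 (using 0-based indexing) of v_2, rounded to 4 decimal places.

-0.7222

Kv0 = (-2.00000, 3.00000); divide by 3.00000 → v1 = (-0.66667, 1.00000)
Kv1 = (-6.00000, 4.33333); divide by -6.00000 → v2 = (1.00000, -0.72222)
Requested entry of v2: 13/-18 = -0.7222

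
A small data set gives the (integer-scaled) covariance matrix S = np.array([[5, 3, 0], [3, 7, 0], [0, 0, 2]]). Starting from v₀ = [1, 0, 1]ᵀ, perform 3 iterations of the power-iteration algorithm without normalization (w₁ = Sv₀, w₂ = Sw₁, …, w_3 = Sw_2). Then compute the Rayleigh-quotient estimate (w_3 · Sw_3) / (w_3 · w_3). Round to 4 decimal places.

w1 = Sv₀ = (5·1 + 3·0 + 0·1; 3·1 + 7·0 + 0·1; 0·1 + 0·0 + 2·1) = (5, 3, 2)
w2 = Sw1 = (5·5 + 3·3 + 0·2; 3·5 + 7·3 + 0·2; 0·5 + 0·3 + 2·2) = (34, 36, 4)
w3 = Sw2 = (278, 354, 8)
Sw3 = (2452, 3312, 16)
w3·Sw3 = 278·2452 + 354·3312 + 8·16 = 1854232; w3·w3 = 278·278 + 354·354 + 8·8 = 202664
λ ≈ 1854232/202664 = 9.1493

λ ≈ 9.1493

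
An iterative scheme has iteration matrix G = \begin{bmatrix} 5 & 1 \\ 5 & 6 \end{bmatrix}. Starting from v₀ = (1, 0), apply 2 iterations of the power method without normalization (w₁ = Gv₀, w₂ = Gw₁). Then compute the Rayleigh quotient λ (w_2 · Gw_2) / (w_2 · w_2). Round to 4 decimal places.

w1 = Gv₀ = (5·1 + 1·0; 5·1 + 6·0) = (5, 5)
w2 = Gw1 = (5·5 + 1·5; 5·5 + 6·5) = (30, 55)
Gw2 = (205, 480)
w2·Gw2 = 30·205 + 55·480 = 32550; w2·w2 = 30·30 + 55·55 = 3925
λ ≈ 32550/3925 = 8.2930

8.2930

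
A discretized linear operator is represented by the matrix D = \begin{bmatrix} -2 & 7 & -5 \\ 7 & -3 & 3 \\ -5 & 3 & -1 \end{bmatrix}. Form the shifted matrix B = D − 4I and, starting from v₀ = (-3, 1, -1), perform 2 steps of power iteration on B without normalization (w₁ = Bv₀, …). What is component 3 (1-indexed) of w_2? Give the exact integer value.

B = D − 4I has rows (-6, 7, -5); (7, -7, 3); (-5, 3, -5)
w1 = Bv₀ = ((-6)·(-3) + 7·1 + (-5)·(-1); 7·(-3) + (-7)·1 + 3·(-1); (-5)·(-3) + 3·1 + (-5)·(-1)) = (30, -31, 23)
w2 = Bw1 = ((-6)·30 + 7·(-31) + (-5)·23; 7·30 + (-7)·(-31) + 3·23; (-5)·30 + 3·(-31) + (-5)·23) = (-512, 496, -358)
Requested component of w2: -358

-358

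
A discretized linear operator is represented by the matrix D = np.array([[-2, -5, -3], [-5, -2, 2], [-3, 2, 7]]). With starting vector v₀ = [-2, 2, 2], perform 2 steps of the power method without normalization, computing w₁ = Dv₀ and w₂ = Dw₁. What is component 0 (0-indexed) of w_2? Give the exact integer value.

-98

w1 = Dv₀ = (-12, 10, 24)
w2 = Dw1 = (-98, 88, 224)
The requested component of w2 is -98.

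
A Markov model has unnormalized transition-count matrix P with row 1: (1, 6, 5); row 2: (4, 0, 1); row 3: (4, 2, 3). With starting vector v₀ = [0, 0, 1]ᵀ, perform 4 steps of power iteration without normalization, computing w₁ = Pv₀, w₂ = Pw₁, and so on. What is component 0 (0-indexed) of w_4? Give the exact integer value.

w1 = Pv₀ = (5, 1, 3)
w2 = Pw1 = (26, 23, 31)
w3 = Pw2 = (319, 135, 243)
w4 = Pw3 = (2344, 1519, 2275)
The requested component of w4 is 2344.

2344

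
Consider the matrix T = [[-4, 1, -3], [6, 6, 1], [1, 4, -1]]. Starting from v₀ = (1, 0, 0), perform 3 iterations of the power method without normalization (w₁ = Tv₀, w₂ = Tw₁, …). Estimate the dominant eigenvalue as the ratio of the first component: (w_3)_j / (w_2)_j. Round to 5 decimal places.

w1 = Tv₀ = (-4, 6, 1)
w2 = Tw1 = (19, 13, 19)
w3 = Tw2 = (-120, 211, 52)
Ratio at component: -120 / 19 = -6.31579

λ ≈ -6.31579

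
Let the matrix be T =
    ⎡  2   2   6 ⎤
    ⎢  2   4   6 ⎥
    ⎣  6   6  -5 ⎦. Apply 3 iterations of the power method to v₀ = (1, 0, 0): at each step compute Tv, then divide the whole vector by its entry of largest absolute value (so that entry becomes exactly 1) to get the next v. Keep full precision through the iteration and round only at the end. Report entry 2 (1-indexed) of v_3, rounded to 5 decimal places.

Tv0 = (2.000000, 2.000000, 6.000000); divide by 6.000000 → v1 = (0.333333, 0.333333, 1.000000)
Tv1 = (7.333333, 8.000000, -1.000000); divide by 8.000000 → v2 = (0.916667, 1.000000, -0.125000)
Tv2 = (3.083333, 5.083333, 12.125000); divide by 12.125000 → v3 = (0.254296, 0.419244, 1.000000)
Requested entry of v3: 244/582 = 0.41924

0.41924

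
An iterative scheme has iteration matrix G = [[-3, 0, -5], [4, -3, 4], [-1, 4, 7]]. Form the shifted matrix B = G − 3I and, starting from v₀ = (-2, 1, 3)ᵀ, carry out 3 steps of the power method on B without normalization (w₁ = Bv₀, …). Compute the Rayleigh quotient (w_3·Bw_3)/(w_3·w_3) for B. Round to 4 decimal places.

-4.1383

B = G − 3I has rows (-6, 0, -5); (4, -6, 4); (-1, 4, 4)
w1 = Bv₀ = ((-6)·(-2) + 0·1 + (-5)·3; 4·(-2) + (-6)·1 + 4·3; (-1)·(-2) + 4·1 + 4·3) = (-3, -2, 18)
w2 = Bw1 = ((-6)·(-3) + 0·(-2) + (-5)·18; 4·(-3) + (-6)·(-2) + 4·18; (-1)·(-3) + 4·(-2) + 4·18) = (-72, 72, 67)
w3 = Bw2 = (97, -452, 628)
Bw3 = (-3722, 5612, 607)
w3·Bw3 = -2516462; w3·w3 = 608097; μ ≈ -2516462/608097 = -4.1383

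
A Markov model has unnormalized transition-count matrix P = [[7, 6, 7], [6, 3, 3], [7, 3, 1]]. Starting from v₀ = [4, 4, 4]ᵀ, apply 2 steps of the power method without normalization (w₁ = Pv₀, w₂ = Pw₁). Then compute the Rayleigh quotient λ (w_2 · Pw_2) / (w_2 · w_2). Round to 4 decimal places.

w1 = Pv₀ = (80, 48, 44)
w2 = Pw1 = (1156, 756, 748)
Pw2 = (17864, 11448, 11108)
w2·Pw2 = 1156·17864 + 756·11448 + 748·11108 = 37614256; w2·w2 = 1156·1156 + 756·756 + 748·748 = 2467376
λ ≈ 37614256/2467376 = 15.2446

λ ≈ 15.2446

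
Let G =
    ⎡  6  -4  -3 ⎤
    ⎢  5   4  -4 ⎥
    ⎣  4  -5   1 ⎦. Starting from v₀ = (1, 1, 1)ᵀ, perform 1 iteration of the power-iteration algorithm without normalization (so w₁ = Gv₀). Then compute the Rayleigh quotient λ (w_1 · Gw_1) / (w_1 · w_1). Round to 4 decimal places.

3.8846

w1 = Gv₀ = (-1, 5, 0)
Gw1 = (-26, 15, -29)
w1·Gw1 = (-1)·(-26) + 5·15 + 0·(-29) = 101; w1·w1 = (-1)·(-1) + 5·5 + 0·0 = 26
λ ≈ 101/26 = 3.8846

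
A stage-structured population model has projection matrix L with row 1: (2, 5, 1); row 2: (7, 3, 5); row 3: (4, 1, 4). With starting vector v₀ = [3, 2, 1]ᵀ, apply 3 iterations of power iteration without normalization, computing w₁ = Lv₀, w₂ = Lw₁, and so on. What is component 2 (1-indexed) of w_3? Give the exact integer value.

w1 = Lv₀ = (2·3 + 5·2 + 1·1; 7·3 + 3·2 + 5·1; 4·3 + 1·2 + 4·1) = (17, 32, 18)
w2 = Lw1 = (2·17 + 5·32 + 1·18; 7·17 + 3·32 + 5·18; 4·17 + 1·32 + 4·18) = (212, 305, 172)
w3 = Lw2 = (2121, 3259, 1841)
The requested component of w3 is 3259.

3259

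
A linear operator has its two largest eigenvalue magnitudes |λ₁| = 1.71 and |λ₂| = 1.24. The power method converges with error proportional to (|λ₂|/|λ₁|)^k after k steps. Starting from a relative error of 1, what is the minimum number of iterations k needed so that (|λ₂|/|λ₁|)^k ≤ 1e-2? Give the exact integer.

15

|λ₂/λ₁| = 1.24/1.71 = 0.72515
Need k ≥ ln(1e-2) / ln(0.72515) = -4.6052 / -0.3214 ≈ 14.329
Smallest integer k satisfying the bound: 15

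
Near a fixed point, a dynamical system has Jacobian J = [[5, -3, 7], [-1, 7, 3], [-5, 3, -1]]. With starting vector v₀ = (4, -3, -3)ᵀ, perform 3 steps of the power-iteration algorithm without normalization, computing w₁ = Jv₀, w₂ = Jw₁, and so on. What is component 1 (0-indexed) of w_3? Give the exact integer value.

-2576

w1 = Jv₀ = (5·4 + (-3)·(-3) + 7·(-3); (-1)·4 + 7·(-3) + 3·(-3); (-5)·4 + 3·(-3) + (-1)·(-3)) = (8, -34, -26)
w2 = Jw1 = (5·8 + (-3)·(-34) + 7·(-26); (-1)·8 + 7·(-34) + 3·(-26); (-5)·8 + 3·(-34) + (-1)·(-26)) = (-40, -324, -116)
w3 = Jw2 = (-40, -2576, -656)
The requested component of w3 is -2576.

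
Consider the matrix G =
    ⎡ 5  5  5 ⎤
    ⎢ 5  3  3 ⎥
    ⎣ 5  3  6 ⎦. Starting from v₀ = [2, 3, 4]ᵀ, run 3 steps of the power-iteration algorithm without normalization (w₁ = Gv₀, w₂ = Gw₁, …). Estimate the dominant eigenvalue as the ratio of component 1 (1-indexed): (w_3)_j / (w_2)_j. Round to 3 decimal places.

λ ≈ 13.597

w1 = Gv₀ = (5·2 + 5·3 + 5·4; 5·2 + 3·3 + 3·4; 5·2 + 3·3 + 6·4) = (45, 31, 43)
w2 = Gw1 = (5·45 + 5·31 + 5·43; 5·45 + 3·31 + 3·43; 5·45 + 3·31 + 6·43) = (595, 447, 576)
w3 = Gw2 = (8090, 6044, 7772)
Ratio at component: 8090 / 595 = 13.597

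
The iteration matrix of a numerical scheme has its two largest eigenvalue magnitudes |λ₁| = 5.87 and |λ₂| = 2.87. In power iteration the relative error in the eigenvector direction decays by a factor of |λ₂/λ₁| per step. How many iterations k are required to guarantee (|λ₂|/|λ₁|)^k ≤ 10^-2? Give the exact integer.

7

|λ₂/λ₁| = 2.87/5.87 = 0.48893
Need k ≥ ln(10^-2) / ln(0.48893) = -4.6052 / -0.7155 ≈ 6.436
Smallest integer k satisfying the bound: 7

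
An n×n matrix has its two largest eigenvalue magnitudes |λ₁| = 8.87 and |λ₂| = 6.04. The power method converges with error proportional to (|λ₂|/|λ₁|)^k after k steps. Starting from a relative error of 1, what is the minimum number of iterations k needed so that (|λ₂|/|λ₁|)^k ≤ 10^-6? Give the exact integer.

|λ₂/λ₁| = 6.04/8.87 = 0.68095
Need k ≥ ln(10^-6) / ln(0.68095) = -13.8155 / -0.3843 ≈ 35.953
Smallest integer k satisfying the bound: 36

36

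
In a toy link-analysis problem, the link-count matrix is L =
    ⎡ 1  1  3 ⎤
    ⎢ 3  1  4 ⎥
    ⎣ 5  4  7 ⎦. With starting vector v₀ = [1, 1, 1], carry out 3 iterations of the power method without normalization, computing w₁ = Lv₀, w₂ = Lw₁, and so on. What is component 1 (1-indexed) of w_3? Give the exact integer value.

w1 = Lv₀ = (1·1 + 1·1 + 3·1; 3·1 + 1·1 + 4·1; 5·1 + 4·1 + 7·1) = (5, 8, 16)
w2 = Lw1 = (1·5 + 1·8 + 3·16; 3·5 + 1·8 + 4·16; 5·5 + 4·8 + 7·16) = (61, 87, 169)
w3 = Lw2 = (655, 946, 1836)
The requested component of w3 is 655.

655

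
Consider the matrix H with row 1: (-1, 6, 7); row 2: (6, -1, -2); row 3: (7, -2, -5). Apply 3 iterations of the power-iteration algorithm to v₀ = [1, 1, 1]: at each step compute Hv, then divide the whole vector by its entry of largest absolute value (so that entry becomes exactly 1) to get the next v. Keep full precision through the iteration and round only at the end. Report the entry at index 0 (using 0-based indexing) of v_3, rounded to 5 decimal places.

1.00000

Hv0 = (12.000000, 3.000000, 0.000000); divide by 12.000000 → v1 = (1.000000, 0.250000, 0.000000)
Hv1 = (0.500000, 5.750000, 6.500000); divide by 6.500000 → v2 = (0.076923, 0.884615, 1.000000)
Hv2 = (12.230769, -2.423077, -6.230769); divide by 12.230769 → v3 = (1.000000, -0.198113, -0.509434)
Requested entry of v3: 954/954 = 1.00000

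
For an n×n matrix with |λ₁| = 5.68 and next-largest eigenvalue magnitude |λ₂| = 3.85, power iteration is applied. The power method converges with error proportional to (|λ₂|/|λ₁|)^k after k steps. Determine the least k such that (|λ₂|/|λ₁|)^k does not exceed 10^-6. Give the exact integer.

|λ₂/λ₁| = 3.85/5.68 = 0.67782
Need k ≥ ln(10^-6) / ln(0.67782) = -13.8155 / -0.3889 ≈ 35.527
Smallest integer k satisfying the bound: 36

36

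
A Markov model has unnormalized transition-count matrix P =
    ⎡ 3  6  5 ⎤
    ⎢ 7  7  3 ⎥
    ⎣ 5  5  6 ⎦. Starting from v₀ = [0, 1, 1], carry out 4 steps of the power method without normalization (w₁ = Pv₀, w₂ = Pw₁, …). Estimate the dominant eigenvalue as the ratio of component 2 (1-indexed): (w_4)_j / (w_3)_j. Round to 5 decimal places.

λ ≈ 15.77572

w1 = Pv₀ = (11, 10, 11)
w2 = Pw1 = (148, 180, 171)
w3 = Pw2 = (2379, 2809, 2666)
w4 = Pw3 = (37321, 44314, 41936)
Ratio at component: 44314 / 2809 = 15.77572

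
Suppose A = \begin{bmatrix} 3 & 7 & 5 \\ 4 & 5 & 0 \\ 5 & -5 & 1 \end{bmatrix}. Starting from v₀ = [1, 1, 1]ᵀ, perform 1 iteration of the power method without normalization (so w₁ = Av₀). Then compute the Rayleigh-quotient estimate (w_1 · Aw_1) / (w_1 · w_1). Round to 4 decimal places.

w1 = Av₀ = (15, 9, 1)
Aw1 = (113, 105, 31)
w1·Aw1 = 15·113 + 9·105 + 1·31 = 2671; w1·w1 = 15·15 + 9·9 + 1·1 = 307
λ ≈ 2671/307 = 8.7003

λ ≈ 8.7003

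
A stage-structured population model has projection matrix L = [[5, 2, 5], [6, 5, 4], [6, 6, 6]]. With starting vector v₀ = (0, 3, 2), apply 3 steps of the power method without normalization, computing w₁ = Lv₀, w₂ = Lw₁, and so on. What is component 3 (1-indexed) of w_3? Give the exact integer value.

6126

w1 = Lv₀ = (5·0 + 2·3 + 5·2; 6·0 + 5·3 + 4·2; 6·0 + 6·3 + 6·2) = (16, 23, 30)
w2 = Lw1 = (5·16 + 2·23 + 5·30; 6·16 + 5·23 + 4·30; 6·16 + 6·23 + 6·30) = (276, 331, 414)
w3 = Lw2 = (4112, 4967, 6126)
The requested component of w3 is 6126.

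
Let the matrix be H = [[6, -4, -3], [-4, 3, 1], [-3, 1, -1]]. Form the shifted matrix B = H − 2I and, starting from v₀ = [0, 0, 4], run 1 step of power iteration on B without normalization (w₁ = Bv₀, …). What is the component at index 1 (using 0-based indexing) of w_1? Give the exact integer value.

4

B = H − 2I has rows (4, -4, -3); (-4, 1, 1); (-3, 1, -3)
w1 = Bv₀ = (-12, 4, -12)
Requested component of w1: 4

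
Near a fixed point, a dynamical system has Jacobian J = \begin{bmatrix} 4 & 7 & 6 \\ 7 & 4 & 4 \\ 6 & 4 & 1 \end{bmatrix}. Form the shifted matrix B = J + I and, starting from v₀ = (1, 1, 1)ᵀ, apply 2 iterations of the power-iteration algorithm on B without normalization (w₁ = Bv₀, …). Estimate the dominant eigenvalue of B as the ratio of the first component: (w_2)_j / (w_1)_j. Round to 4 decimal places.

B = J + I has rows (5, 7, 6); (7, 5, 4); (6, 4, 2)
w1 = Bv₀ = (18, 16, 12)
w2 = Bw1 = (274, 254, 196)
Ratio: 274/18 = 15.2222

μ ≈ 15.2222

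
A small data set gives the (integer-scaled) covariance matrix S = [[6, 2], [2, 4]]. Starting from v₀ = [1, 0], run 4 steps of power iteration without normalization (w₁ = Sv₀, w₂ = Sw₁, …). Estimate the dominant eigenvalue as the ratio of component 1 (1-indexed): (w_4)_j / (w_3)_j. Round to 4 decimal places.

λ ≈ 7.1429

w1 = Sv₀ = (6·1 + 2·0; 2·1 + 4·0) = (6, 2)
w2 = Sw1 = (6·6 + 2·2; 2·6 + 4·2) = (40, 20)
w3 = Sw2 = (280, 160)
w4 = Sw3 = (2000, 1200)
Ratio at component: 2000 / 280 = 7.1429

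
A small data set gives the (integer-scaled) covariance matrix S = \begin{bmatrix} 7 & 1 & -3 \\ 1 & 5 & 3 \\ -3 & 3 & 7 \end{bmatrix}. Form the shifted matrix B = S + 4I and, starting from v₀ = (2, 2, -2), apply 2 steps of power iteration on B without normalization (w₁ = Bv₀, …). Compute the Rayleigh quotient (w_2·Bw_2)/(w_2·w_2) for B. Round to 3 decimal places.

B = S + 4I has rows (11, 1, -3); (1, 9, 3); (-3, 3, 11)
w1 = Bv₀ = (11·2 + 1·2 + (-3)·(-2); 1·2 + 9·2 + 3·(-2); (-3)·2 + 3·2 + 11·(-2)) = (30, 14, -22)
w2 = Bw1 = (11·30 + 1·14 + (-3)·(-22); 1·30 + 9·14 + 3·(-22); (-3)·30 + 3·14 + 11·(-22)) = (410, 90, -290)
Bw2 = (5470, 350, -4150)
w2·Bw2 = 3477700; w2·w2 = 260300; μ ≈ 3477700/260300 = 13.360

13.360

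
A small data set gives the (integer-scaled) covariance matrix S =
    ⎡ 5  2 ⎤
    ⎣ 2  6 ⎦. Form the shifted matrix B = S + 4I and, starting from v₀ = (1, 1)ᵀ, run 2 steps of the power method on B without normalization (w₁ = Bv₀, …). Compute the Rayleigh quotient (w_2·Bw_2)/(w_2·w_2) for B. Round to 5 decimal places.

B = S + 4I has rows (9, 2); (2, 10)
w1 = Bv₀ = (11, 12)
w2 = Bw1 = (123, 142)
Bw2 = (1391, 1666)
w2·Bw2 = 407665; w2·w2 = 35293; μ ≈ 407665/35293 = 11.55087

11.55087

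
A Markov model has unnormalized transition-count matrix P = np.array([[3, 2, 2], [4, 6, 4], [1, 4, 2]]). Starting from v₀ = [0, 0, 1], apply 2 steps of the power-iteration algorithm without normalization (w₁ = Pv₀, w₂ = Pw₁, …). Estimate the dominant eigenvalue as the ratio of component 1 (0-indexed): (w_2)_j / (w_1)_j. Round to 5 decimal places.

w1 = Pv₀ = (3·0 + 2·0 + 2·1; 4·0 + 6·0 + 4·1; 1·0 + 4·0 + 2·1) = (2, 4, 2)
w2 = Pw1 = (3·2 + 2·4 + 2·2; 4·2 + 6·4 + 4·2; 1·2 + 4·4 + 2·2) = (18, 40, 22)
Ratio at component: 40 / 4 = 10.00000

λ ≈ 10.00000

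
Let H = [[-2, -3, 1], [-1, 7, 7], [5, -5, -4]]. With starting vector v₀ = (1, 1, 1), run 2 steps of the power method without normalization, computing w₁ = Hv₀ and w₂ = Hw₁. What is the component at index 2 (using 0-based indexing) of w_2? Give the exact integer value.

w1 = Hv₀ = (-4, 13, -4)
w2 = Hw1 = (-35, 67, -69)
The requested component of w2 is -69.

-69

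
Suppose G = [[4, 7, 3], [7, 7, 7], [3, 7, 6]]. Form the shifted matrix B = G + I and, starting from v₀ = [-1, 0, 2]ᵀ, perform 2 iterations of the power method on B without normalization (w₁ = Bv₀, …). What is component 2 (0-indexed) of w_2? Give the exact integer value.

B = G + I has rows (5, 7, 3); (7, 8, 7); (3, 7, 7)
w1 = Bv₀ = (1, 7, 11)
w2 = Bw1 = (87, 140, 129)
Requested component of w2: 129

129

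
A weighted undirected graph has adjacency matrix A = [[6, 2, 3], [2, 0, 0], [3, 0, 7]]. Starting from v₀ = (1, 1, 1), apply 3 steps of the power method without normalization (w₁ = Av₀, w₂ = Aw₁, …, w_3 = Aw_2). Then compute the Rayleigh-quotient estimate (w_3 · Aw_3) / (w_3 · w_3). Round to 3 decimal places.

w1 = Av₀ = (6·1 + 2·1 + 3·1; 2·1 + 0·1 + 0·1; 3·1 + 0·1 + 7·1) = (11, 2, 10)
w2 = Aw1 = (6·11 + 2·2 + 3·10; 2·11 + 0·2 + 0·10; 3·11 + 0·2 + 7·10) = (100, 22, 103)
w3 = Aw2 = (953, 200, 1021)
Aw3 = (9181, 1906, 10006)
w3·Aw3 = 953·9181 + 200·1906 + 1021·10006 = 19346819; w3·w3 = 953·953 + 200·200 + 1021·1021 = 1990650
λ ≈ 19346819/1990650 = 9.719

λ ≈ 9.719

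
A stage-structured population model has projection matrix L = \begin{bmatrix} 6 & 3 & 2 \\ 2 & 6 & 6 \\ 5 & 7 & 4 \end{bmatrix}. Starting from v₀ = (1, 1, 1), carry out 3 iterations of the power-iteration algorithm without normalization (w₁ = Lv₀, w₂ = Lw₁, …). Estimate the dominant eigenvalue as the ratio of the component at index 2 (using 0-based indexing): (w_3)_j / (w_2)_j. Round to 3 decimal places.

13.742

w1 = Lv₀ = (6·1 + 3·1 + 2·1; 2·1 + 6·1 + 6·1; 5·1 + 7·1 + 4·1) = (11, 14, 16)
w2 = Lw1 = (6·11 + 3·14 + 2·16; 2·11 + 6·14 + 6·16; 5·11 + 7·14 + 4·16) = (140, 202, 217)
w3 = Lw2 = (1880, 2794, 2982)
Ratio at component: 2982 / 217 = 13.742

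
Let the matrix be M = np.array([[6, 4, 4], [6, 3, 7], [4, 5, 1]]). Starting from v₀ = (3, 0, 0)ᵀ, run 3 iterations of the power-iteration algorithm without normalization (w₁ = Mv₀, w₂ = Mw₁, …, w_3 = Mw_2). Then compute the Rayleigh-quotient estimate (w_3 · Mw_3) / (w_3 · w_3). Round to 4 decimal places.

13.4000

w1 = Mv₀ = (6·3 + 4·0 + 4·0; 6·3 + 3·0 + 7·0; 4·3 + 5·0 + 1·0) = (18, 18, 12)
w2 = Mw1 = (6·18 + 4·18 + 4·12; 6·18 + 3·18 + 7·12; 4·18 + 5·18 + 1·12) = (228, 246, 174)
w3 = Mw2 = (3048, 3324, 2316)
Mw3 = (40848, 44472, 31128)
w3·Mw3 = 3048·40848 + 3324·44472 + 2316·31128 = 344422080; w3·w3 = 3048·3048 + 3324·3324 + 2316·2316 = 25703136
λ ≈ 344422080/25703136 = 13.4000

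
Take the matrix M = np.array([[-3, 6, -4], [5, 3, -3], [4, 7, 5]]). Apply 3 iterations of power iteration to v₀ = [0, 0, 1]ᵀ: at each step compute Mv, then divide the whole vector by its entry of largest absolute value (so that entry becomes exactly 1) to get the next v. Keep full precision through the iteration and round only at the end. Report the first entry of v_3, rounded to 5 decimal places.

0.29237

Mv0 = (-4.000000, -3.000000, 5.000000); divide by 5.000000 → v1 = (-0.800000, -0.600000, 1.000000)
Mv1 = (-5.200000, -8.800000, -2.400000); divide by -8.800000 → v2 = (0.590909, 1.000000, 0.272727)
Mv2 = (3.136364, 5.136364, 10.727273); divide by 10.727273 → v3 = (0.292373, 0.478814, 1.000000)
Requested entry of v3: -138/-472 = 0.29237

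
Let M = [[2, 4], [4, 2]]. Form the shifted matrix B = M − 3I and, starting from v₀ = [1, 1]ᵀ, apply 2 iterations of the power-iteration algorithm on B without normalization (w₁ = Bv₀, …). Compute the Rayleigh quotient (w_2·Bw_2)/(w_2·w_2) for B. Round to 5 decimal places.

B = M − 3I has rows (-1, 4); (4, -1)
w1 = Bv₀ = ((-1)·1 + 4·1; 4·1 + (-1)·1) = (3, 3)
w2 = Bw1 = ((-1)·3 + 4·3; 4·3 + (-1)·3) = (9, 9)
Bw2 = (27, 27)
w2·Bw2 = 486; w2·w2 = 162; μ ≈ 486/162 = 3.00000

μ ≈ 3.00000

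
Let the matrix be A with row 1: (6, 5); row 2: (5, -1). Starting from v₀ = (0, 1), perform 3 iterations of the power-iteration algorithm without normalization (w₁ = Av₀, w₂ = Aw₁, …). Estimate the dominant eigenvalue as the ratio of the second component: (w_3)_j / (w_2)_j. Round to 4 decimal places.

w1 = Av₀ = (6·0 + 5·1; 5·0 + (-1)·1) = (5, -1)
w2 = Aw1 = (6·5 + 5·(-1); 5·5 + (-1)·(-1)) = (25, 26)
w3 = Aw2 = (280, 99)
Ratio at component: 99 / 26 = 3.8077

λ ≈ 3.8077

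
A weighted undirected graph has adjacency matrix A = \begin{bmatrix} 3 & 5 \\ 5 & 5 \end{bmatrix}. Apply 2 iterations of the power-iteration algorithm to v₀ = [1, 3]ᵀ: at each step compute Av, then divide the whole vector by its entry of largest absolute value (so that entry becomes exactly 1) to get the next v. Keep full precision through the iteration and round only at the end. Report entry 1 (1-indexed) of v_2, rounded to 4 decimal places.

0.8105

Av0 = (18.00000, 20.00000); divide by 20.00000 → v1 = (0.90000, 1.00000)
Av1 = (7.70000, 9.50000); divide by 9.50000 → v2 = (0.81053, 1.00000)
Requested entry of v2: 154/190 = 0.8105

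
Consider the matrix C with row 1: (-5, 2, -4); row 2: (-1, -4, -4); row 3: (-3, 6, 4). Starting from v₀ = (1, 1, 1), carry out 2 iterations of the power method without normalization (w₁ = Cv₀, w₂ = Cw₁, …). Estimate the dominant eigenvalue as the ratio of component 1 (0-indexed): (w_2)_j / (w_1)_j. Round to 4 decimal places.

w1 = Cv₀ = (-7, -9, 7)
w2 = Cw1 = (-11, 15, -5)
Ratio at component: 15 / -9 = -1.6667

λ ≈ -1.6667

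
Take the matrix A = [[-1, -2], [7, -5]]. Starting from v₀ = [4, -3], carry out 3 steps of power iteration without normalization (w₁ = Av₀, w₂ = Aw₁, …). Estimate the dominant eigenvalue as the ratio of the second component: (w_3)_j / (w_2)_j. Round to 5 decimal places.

-1.93532

w1 = Av₀ = ((-1)·4 + (-2)·(-3); 7·4 + (-5)·(-3)) = (2, 43)
w2 = Aw1 = ((-1)·2 + (-2)·43; 7·2 + (-5)·43) = (-88, -201)
w3 = Aw2 = (490, 389)
Ratio at component: 389 / -201 = -1.93532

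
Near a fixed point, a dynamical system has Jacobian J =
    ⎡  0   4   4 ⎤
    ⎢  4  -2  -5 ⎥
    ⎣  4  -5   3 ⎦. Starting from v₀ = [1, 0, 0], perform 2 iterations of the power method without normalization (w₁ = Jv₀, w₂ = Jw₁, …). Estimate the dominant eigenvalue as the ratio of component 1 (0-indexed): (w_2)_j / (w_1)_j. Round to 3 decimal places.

-7.000

w1 = Jv₀ = (0, 4, 4)
w2 = Jw1 = (32, -28, -8)
Ratio at component: -28 / 4 = -7.000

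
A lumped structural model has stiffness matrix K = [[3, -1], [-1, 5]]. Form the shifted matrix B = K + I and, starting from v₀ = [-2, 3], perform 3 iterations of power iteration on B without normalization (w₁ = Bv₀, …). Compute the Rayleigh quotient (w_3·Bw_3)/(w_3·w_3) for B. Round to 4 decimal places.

6.4108

B = K + I has rows (4, -1); (-1, 6)
w1 = Bv₀ = (-11, 20)
w2 = Bw1 = (-64, 131)
w3 = Bw2 = (-387, 850)
Bw3 = (-2398, 5487)
w3·Bw3 = 5591976; w3·w3 = 872269; μ ≈ 5591976/872269 = 6.4108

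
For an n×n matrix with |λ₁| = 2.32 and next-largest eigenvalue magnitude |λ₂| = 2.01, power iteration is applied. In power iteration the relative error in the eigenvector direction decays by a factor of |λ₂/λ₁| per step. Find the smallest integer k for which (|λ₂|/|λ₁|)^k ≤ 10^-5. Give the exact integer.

|λ₂/λ₁| = 2.01/2.32 = 0.86638
Need k ≥ ln(10^-5) / ln(0.86638) = -11.5129 / -0.1434 ≈ 80.267
Smallest integer k satisfying the bound: 81

81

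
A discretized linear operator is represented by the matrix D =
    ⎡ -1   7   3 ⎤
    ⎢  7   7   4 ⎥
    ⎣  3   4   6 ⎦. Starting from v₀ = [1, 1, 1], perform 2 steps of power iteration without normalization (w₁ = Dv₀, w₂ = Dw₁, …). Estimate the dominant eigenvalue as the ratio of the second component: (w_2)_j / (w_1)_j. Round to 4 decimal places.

w1 = Dv₀ = ((-1)·1 + 7·1 + 3·1; 7·1 + 7·1 + 4·1; 3·1 + 4·1 + 6·1) = (9, 18, 13)
w2 = Dw1 = ((-1)·9 + 7·18 + 3·13; 7·9 + 7·18 + 4·13; 3·9 + 4·18 + 6·13) = (156, 241, 177)
Ratio at component: 241 / 18 = 13.3889

λ ≈ 13.3889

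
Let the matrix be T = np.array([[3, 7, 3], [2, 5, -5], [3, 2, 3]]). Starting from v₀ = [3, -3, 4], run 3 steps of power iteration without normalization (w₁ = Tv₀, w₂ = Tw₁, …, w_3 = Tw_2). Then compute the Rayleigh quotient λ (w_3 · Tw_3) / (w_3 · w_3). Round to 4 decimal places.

w1 = Tv₀ = (3·3 + 7·(-3) + 3·4; 2·3 + 5·(-3) + (-5)·4; 3·3 + 2·(-3) + 3·4) = (0, -29, 15)
w2 = Tw1 = (3·0 + 7·(-29) + 3·15; 2·0 + 5·(-29) + (-5)·15; 3·0 + 2·(-29) + 3·15) = (-158, -220, -13)
w3 = Tw2 = (-2053, -1351, -953)
Tw3 = (-18475, -6096, -11720)
w3·Tw3 = (-2053)·(-18475) + (-1351)·(-6096) + (-953)·(-11720) = 57334031; w3·w3 = (-2053)·(-2053) + (-1351)·(-1351) + (-953)·(-953) = 6948219
λ ≈ 57334031/6948219 = 8.2516

8.2516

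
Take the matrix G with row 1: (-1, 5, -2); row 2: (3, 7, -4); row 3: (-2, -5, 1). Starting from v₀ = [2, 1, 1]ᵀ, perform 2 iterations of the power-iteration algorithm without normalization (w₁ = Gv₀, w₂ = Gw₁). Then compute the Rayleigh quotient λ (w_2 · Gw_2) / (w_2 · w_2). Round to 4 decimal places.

w1 = Gv₀ = ((-1)·2 + 5·1 + (-2)·1; 3·2 + 7·1 + (-4)·1; (-2)·2 + (-5)·1 + 1·1) = (1, 9, -8)
w2 = Gw1 = ((-1)·1 + 5·9 + (-2)·(-8); 3·1 + 7·9 + (-4)·(-8); (-2)·1 + (-5)·9 + 1·(-8)) = (60, 98, -55)
Gw2 = (540, 1086, -665)
w2·Gw2 = 60·540 + 98·1086 + (-55)·(-665) = 175403; w2·w2 = 60·60 + 98·98 + (-55)·(-55) = 16229
λ ≈ 175403/16229 = 10.8080

10.8080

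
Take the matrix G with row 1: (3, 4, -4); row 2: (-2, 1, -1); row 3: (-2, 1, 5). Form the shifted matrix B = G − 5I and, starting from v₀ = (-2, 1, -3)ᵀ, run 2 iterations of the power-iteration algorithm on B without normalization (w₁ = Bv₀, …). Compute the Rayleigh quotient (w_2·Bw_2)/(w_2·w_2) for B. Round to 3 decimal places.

-3.292

B = G − 5I has rows (-2, 4, -4); (-2, -4, -1); (-2, 1, 0)
w1 = Bv₀ = ((-2)·(-2) + 4·1 + (-4)·(-3); (-2)·(-2) + (-4)·1 + (-1)·(-3); (-2)·(-2) + 1·1 + 0·(-3)) = (20, 3, 5)
w2 = Bw1 = ((-2)·20 + 4·3 + (-4)·5; (-2)·20 + (-4)·3 + (-1)·5; (-2)·20 + 1·3 + 0·5) = (-48, -57, -37)
Bw2 = (16, 361, 39)
w2·Bw2 = -22788; w2·w2 = 6922; μ ≈ -22788/6922 = -3.292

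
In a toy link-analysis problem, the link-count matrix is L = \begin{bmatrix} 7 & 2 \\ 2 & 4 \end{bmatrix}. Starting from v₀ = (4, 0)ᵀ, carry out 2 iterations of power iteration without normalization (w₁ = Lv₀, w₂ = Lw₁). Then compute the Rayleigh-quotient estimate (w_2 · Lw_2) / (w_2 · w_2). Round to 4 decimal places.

w1 = Lv₀ = (28, 8)
w2 = Lw1 = (212, 88)
Lw2 = (1660, 776)
w2·Lw2 = 212·1660 + 88·776 = 420208; w2·w2 = 212·212 + 88·88 = 52688
λ ≈ 420208/52688 = 7.9754

7.9754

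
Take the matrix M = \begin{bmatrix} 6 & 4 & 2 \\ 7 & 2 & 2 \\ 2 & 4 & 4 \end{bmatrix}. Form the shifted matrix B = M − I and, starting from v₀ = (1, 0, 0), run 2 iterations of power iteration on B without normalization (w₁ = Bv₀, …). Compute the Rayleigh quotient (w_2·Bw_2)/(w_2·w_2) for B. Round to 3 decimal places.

10.298

B = M − I has rows (5, 4, 2); (7, 1, 2); (2, 4, 3)
w1 = Bv₀ = (5·1 + 4·0 + 2·0; 7·1 + 1·0 + 2·0; 2·1 + 4·0 + 3·0) = (5, 7, 2)
w2 = Bw1 = (5·5 + 4·7 + 2·2; 7·5 + 1·7 + 2·2; 2·5 + 4·7 + 3·2) = (57, 46, 44)
Bw2 = (557, 533, 430)
w2·Bw2 = 75187; w2·w2 = 7301; μ ≈ 75187/7301 = 10.298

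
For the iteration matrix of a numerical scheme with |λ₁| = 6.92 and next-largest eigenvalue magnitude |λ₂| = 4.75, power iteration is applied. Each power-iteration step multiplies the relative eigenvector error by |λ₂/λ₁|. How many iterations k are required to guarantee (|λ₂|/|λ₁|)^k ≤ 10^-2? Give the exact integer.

13

|λ₂/λ₁| = 4.75/6.92 = 0.68642
Need k ≥ ln(10^-2) / ln(0.68642) = -4.6052 / -0.3763 ≈ 12.239
Smallest integer k satisfying the bound: 13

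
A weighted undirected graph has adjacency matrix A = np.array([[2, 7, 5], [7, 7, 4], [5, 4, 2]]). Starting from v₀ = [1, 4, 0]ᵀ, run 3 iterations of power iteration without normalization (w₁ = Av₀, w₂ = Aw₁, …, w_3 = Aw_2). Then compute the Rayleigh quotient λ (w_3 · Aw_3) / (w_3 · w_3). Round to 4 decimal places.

λ ≈ 14.9047

w1 = Av₀ = (2·1 + 7·4 + 5·0; 7·1 + 7·4 + 4·0; 5·1 + 4·4 + 2·0) = (30, 35, 21)
w2 = Aw1 = (2·30 + 7·35 + 5·21; 7·30 + 7·35 + 4·21; 5·30 + 4·35 + 2·21) = (410, 539, 332)
w3 = Aw2 = (6253, 7971, 4870)
Aw3 = (92653, 119048, 72889)
w3·Aw3 = 6253·92653 + 7971·119048 + 4870·72889 = 1883260247; w3·w3 = 6253·6253 + 7971·7971 + 4870·4870 = 126353750
λ ≈ 1883260247/126353750 = 14.9047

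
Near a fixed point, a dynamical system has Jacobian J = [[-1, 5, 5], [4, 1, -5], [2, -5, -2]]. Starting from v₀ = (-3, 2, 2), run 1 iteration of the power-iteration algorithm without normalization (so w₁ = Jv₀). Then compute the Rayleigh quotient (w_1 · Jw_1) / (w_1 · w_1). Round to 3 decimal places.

w1 = Jv₀ = (23, -20, -20)
Jw1 = (-223, 172, 186)
w1·Jw1 = 23·(-223) + (-20)·172 + (-20)·186 = -12289; w1·w1 = 23·23 + (-20)·(-20) + (-20)·(-20) = 1329
λ ≈ -12289/1329 = -9.247

λ ≈ -9.247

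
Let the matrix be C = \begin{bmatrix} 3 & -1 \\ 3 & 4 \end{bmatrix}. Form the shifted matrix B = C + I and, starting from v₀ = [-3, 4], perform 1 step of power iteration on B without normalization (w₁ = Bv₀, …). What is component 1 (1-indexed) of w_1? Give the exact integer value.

B = C + I has rows (4, -1); (3, 5)
w1 = Bv₀ = (4·(-3) + (-1)·4; 3·(-3) + 5·4) = (-16, 11)
Requested component of w1: -16

-16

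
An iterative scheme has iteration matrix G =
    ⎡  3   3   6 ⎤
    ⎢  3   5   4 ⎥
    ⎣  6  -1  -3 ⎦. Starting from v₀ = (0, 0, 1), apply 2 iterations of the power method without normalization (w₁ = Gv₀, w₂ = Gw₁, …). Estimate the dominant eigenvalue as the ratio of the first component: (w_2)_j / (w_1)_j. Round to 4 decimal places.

w1 = Gv₀ = (6, 4, -3)
w2 = Gw1 = (12, 26, 41)
Ratio at component: 12 / 6 = 2.0000

λ ≈ 2.0000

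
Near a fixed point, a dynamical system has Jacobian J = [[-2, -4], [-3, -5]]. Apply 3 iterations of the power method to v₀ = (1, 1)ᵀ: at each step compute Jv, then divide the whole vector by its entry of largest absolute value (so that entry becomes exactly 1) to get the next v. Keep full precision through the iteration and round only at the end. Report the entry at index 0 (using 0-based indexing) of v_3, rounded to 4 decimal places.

Jv0 = (-6.00000, -8.00000); divide by -8.00000 → v1 = (0.75000, 1.00000)
Jv1 = (-5.50000, -7.25000); divide by -7.25000 → v2 = (0.75862, 1.00000)
Jv2 = (-5.51724, -7.27586); divide by -7.27586 → v3 = (0.75829, 1.00000)
Requested entry of v3: -320/-422 = 0.7583

0.7583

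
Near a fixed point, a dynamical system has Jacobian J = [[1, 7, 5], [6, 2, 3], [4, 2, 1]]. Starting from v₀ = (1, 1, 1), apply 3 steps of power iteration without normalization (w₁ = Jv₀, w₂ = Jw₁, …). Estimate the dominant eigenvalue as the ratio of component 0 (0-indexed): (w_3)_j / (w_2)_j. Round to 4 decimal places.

w1 = Jv₀ = (1·1 + 7·1 + 5·1; 6·1 + 2·1 + 3·1; 4·1 + 2·1 + 1·1) = (13, 11, 7)
w2 = Jw1 = (1·13 + 7·11 + 5·7; 6·13 + 2·11 + 3·7; 4·13 + 2·11 + 1·7) = (125, 121, 81)
w3 = Jw2 = (1377, 1235, 823)
Ratio at component: 1377 / 125 = 11.0160

λ ≈ 11.0160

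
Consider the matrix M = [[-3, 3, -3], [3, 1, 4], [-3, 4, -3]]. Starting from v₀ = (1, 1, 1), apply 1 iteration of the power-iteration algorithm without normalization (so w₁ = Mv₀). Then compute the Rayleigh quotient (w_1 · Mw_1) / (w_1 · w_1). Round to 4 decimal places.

-3.6753

w1 = Mv₀ = (-3, 8, -2)
Mw1 = (39, -9, 47)
w1·Mw1 = (-3)·39 + 8·(-9) + (-2)·47 = -283; w1·w1 = (-3)·(-3) + 8·8 + (-2)·(-2) = 77
λ ≈ -283/77 = -3.6753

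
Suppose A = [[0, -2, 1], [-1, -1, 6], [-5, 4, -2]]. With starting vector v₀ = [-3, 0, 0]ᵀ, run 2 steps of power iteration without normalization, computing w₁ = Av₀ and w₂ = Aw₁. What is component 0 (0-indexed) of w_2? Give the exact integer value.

9

w1 = Av₀ = (0, 3, 15)
w2 = Aw1 = (9, 87, -18)
The requested component of w2 is 9.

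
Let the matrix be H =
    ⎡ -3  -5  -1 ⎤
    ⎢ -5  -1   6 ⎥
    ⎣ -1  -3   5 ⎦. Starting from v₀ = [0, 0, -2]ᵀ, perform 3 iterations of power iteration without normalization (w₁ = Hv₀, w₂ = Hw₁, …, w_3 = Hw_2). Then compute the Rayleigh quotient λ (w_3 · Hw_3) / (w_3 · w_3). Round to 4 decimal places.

1.4530

w1 = Hv₀ = (2, -12, -10)
w2 = Hw1 = (64, -58, -16)
w3 = Hw2 = (114, -358, 30)
Hw3 = (1418, -32, 1110)
w3·Hw3 = 114·1418 + (-358)·(-32) + 30·1110 = 206408; w3·w3 = 114·114 + (-358)·(-358) + 30·30 = 142060
λ ≈ 206408/142060 = 1.4530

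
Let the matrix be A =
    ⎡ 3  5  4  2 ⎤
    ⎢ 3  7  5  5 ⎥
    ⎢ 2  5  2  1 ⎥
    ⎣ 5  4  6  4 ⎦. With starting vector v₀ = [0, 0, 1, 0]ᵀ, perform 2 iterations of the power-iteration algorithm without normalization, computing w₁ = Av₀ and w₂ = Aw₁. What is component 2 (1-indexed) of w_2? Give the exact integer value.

w1 = Av₀ = (3·0 + 5·0 + 4·1 + 2·0; 3·0 + 7·0 + 5·1 + 5·0; 2·0 + 5·0 + 2·1 + 1·0; 5·0 + 4·0 + 6·1 + 4·0) = (4, 5, 2, 6)
w2 = Aw1 = (3·4 + 5·5 + 4·2 + 2·6; 3·4 + 7·5 + 5·2 + 5·6; 2·4 + 5·5 + 2·2 + 1·6; 5·4 + 4·5 + 6·2 + 4·6) = (57, 87, 43, 76)
The requested component of w2 is 87.

87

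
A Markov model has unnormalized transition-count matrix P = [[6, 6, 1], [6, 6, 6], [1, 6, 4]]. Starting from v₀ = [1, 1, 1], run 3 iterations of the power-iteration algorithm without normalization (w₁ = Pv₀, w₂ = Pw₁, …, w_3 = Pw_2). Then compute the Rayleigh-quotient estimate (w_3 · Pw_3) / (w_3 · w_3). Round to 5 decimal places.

w1 = Pv₀ = (13, 18, 11)
w2 = Pw1 = (197, 252, 165)
w3 = Pw2 = (2859, 3684, 2369)
Pw3 = (41627, 53472, 34439)
w3·Pw3 = 2859·41627 + 3684·53472 + 2369·34439 = 397588432; w3·w3 = 2859·2859 + 3684·3684 + 2369·2369 = 27357898
λ ≈ 397588432/27357898 = 14.53286

14.53286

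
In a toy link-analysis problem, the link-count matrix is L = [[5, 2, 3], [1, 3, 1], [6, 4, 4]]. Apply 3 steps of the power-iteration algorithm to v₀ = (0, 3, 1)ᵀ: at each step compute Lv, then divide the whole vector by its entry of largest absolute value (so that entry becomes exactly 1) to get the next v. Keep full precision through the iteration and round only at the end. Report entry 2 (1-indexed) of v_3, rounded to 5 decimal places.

0.28497

Lv0 = (9.000000, 10.000000, 16.000000); divide by 16.000000 → v1 = (0.562500, 0.625000, 1.000000)
Lv1 = (7.062500, 3.437500, 9.875000); divide by 9.875000 → v2 = (0.715190, 0.348101, 1.000000)
Lv2 = (7.272152, 2.759494, 9.683544); divide by 9.683544 → v3 = (0.750980, 0.284967, 1.000000)
Requested entry of v3: 436/1530 = 0.28497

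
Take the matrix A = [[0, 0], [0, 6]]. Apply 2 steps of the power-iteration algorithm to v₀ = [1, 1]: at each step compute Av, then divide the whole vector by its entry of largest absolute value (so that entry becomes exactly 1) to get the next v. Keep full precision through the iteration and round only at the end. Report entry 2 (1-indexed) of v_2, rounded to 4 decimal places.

Av0 = (0.00000, 6.00000); divide by 6.00000 → v1 = (0.00000, 1.00000)
Av1 = (0.00000, 6.00000); divide by 6.00000 → v2 = (0.00000, 1.00000)
Requested entry of v2: 36/36 = 1.0000

1.0000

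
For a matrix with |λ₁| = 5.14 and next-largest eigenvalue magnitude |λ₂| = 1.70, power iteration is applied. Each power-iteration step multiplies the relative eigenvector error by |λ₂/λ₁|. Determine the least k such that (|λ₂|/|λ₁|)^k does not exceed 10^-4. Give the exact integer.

|λ₂/λ₁| = 1.70/5.14 = 0.33074
Need k ≥ ln(10^-4) / ln(0.33074) = -9.2103 / -1.1064 ≈ 8.324
Smallest integer k satisfying the bound: 9

9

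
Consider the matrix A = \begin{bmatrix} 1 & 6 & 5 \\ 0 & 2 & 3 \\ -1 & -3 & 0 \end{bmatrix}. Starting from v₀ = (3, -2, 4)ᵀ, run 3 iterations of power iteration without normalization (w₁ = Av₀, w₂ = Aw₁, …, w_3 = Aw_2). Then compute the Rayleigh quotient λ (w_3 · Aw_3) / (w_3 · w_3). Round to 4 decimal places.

w1 = Av₀ = (11, 8, 3)
w2 = Aw1 = (74, 25, -35)
w3 = Aw2 = (49, -55, -149)
Aw3 = (-1026, -557, 116)
w3·Aw3 = 49·(-1026) + (-55)·(-557) + (-149)·116 = -36923; w3·w3 = 49·49 + (-55)·(-55) + (-149)·(-149) = 27627
λ ≈ -36923/27627 = -1.3365

-1.3365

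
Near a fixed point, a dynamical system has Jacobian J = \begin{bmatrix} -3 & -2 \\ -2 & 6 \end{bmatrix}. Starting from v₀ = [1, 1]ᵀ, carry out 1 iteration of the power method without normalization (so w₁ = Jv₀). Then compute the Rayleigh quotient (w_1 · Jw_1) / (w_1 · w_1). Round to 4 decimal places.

2.4634

w1 = Jv₀ = (-5, 4)
Jw1 = (7, 34)
w1·Jw1 = (-5)·7 + 4·34 = 101; w1·w1 = (-5)·(-5) + 4·4 = 41
λ ≈ 101/41 = 2.4634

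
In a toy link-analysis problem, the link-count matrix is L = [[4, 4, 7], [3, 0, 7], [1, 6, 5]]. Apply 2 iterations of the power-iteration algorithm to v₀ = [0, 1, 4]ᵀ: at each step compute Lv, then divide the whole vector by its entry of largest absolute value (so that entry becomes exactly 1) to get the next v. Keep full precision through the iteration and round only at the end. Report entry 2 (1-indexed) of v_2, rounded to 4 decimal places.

Lv0 = (32.00000, 28.00000, 26.00000); divide by 32.00000 → v1 = (1.00000, 0.87500, 0.81250)
Lv1 = (13.18750, 8.68750, 10.31250); divide by 13.18750 → v2 = (1.00000, 0.65877, 0.78199)
Requested entry of v2: 278/422 = 0.6588

0.6588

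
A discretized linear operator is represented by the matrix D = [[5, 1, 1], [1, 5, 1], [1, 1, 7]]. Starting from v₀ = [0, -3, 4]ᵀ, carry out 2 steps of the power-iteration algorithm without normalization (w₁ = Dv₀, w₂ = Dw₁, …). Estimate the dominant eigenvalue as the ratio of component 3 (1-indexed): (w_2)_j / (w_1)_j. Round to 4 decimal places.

λ ≈ 6.6000

w1 = Dv₀ = (1, -11, 25)
w2 = Dw1 = (19, -29, 165)
Ratio at component: 165 / 25 = 6.6000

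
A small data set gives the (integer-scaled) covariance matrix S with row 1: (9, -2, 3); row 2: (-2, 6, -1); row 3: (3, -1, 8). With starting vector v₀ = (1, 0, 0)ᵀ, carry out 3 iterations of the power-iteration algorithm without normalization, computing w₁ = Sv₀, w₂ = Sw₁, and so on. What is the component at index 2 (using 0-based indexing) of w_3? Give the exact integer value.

w1 = Sv₀ = (9·1 + (-2)·0 + 3·0; (-2)·1 + 6·0 + (-1)·0; 3·1 + (-1)·0 + 8·0) = (9, -2, 3)
w2 = Sw1 = (9·9 + (-2)·(-2) + 3·3; (-2)·9 + 6·(-2) + (-1)·3; 3·9 + (-1)·(-2) + 8·3) = (94, -33, 53)
w3 = Sw2 = (1071, -439, 739)
The requested component of w3 is 739.

739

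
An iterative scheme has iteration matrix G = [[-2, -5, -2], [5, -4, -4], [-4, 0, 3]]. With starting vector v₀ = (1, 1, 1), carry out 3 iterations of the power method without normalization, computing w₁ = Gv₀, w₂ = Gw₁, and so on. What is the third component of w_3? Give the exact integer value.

-41

w1 = Gv₀ = ((-2)·1 + (-5)·1 + (-2)·1; 5·1 + (-4)·1 + (-4)·1; (-4)·1 + 0·1 + 3·1) = (-9, -3, -1)
w2 = Gw1 = ((-2)·(-9) + (-5)·(-3) + (-2)·(-1); 5·(-9) + (-4)·(-3) + (-4)·(-1); (-4)·(-9) + 0·(-3) + 3·(-1)) = (35, -29, 33)
w3 = Gw2 = (9, 159, -41)
The requested component of w3 is -41.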